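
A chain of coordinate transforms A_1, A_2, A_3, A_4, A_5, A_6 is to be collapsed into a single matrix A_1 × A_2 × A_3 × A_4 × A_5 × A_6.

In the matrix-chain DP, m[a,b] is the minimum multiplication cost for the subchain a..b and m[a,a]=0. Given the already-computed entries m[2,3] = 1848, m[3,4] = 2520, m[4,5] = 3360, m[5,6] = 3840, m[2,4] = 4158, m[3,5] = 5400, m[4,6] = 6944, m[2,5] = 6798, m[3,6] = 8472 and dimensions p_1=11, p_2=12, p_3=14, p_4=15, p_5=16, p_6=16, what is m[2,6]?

m[2,6] = min over k∈[2,5] of m[2,k]+m[k+1,6]+p_{1}·p_k·p_{6}.
k=2: 0 + 8472 + 11·12·16 = 10584; k=3: 1848 + 6944 + 11·14·16 = 11256; k=4: 4158 + 3840 + 11·15·16 = 10638; k=5: 6798 + 0 + 11·16·16 = 9614.
Minimum: 9614 at k=5.

9614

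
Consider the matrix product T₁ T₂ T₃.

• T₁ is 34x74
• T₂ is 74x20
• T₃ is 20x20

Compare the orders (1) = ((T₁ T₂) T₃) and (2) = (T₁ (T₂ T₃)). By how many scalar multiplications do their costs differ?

16000

Order (1) = ((T₁ T₂) T₃): (T₁ T₂): 34×74 by 74×20 → 34×20, cost 34·74·20 = 50320; ((T₁ T₂) T₃): 34×20 by 20×20 → 34×20, cost 34·20·20 = 13600; cumulative 63920. Total 63920.
Order (2) = (T₁ (T₂ T₃)): (T₂ T₃): 74×20 by 20×20 → 74×20, cost 74·20·20 = 29600; (T₁ (T₂ T₃)): 34×74 by 74×20 → 34×20, cost 34·74·20 = 50320; cumulative 79920. Total 79920.
Difference: |63920 − 79920| = 16000.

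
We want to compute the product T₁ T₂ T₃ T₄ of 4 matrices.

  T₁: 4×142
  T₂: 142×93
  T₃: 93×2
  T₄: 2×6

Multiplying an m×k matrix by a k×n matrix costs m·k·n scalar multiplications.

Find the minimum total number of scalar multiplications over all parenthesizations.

Adjacent pairs: T₁T₂ = 4·142·93 = 52824; T₂T₃ = 142·93·2 = 26412; T₃T₄ = 93·2·6 = 1116.
Length 3: T₁..T₃: k=1: 0+26412+4·142·2=27548; k=2: 52824+0+4·93·2=53568 → min 27548 | T₂..T₄: k=2: 0+1116+142·93·6=80352; k=3: 26412+0+142·2·6=28116 → min 28116.
Length 4: T₁..T₄: k=1: 0+28116+4·142·6=31524; k=2: 52824+1116+4·93·6=56172; k=3: 27548+0+4·2·6=27596 → min 27596.
Optimal order: ((T₁ (T₂ T₃)) T₄) with cost 27596.

27596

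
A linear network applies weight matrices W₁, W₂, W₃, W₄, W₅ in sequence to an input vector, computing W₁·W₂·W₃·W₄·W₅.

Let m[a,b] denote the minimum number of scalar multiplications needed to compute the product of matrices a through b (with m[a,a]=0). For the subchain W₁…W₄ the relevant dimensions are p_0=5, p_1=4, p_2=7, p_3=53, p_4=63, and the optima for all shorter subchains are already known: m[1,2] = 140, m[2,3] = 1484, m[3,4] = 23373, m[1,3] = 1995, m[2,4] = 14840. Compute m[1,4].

m[1,4] = min over k∈[1,3] of m[1,k]+m[k+1,4]+p_{0}·p_k·p_{4}.
k=1: 0 + 14840 + 5·4·63 = 16100; k=2: 140 + 23373 + 5·7·63 = 25718; k=3: 1995 + 0 + 5·53·63 = 18690.
Minimum: 16100 at k=1.

16100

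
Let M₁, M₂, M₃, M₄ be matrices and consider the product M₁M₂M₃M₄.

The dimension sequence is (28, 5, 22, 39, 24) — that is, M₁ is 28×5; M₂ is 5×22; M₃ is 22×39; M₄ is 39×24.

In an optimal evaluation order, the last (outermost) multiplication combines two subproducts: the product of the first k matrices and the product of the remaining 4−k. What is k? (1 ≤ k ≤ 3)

1

Adjacent pairs: M₁M₂ = 28·5·22 = 3080; M₂M₃ = 5·22·39 = 4290; M₃M₄ = 22·39·24 = 20592.
Length 3: M₁..M₃: k=1: 0+4290+28·5·39=9750; k=2: 3080+0+28·22·39=27104 → min 9750 | M₂..M₄: k=2: 0+20592+5·22·24=23232; k=3: 4290+0+5·39·24=8970 → min 8970.
Top-level splits: k=1: (M₁..M₁)·(M₂..M₄) → 0+8970+28·5·24 = 12330; k=2: (M₁..M₂)·(M₃..M₄) → 3080+20592+28·22·24 = 38456; k=3: (M₁..M₃)·(M₄..M₄) → 9750+0+28·39·24 = 35958.
Best split is after M₁, i.e. k = 1.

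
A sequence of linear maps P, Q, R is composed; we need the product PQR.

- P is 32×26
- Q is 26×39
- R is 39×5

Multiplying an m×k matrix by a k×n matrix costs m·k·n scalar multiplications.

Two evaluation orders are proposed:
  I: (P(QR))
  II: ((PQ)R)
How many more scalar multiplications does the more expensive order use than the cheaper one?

Order I = (P(QR)): (QR): 26×39 by 39×5 → 26×5, cost 26·39·5 = 5070; (P(QR)): 32×26 by 26×5 → 32×5, cost 32·26·5 = 4160; cumulative 9230. Total 9230.
Order II = ((PQ)R): (PQ): 32×26 by 26×39 → 32×39, cost 32·26·39 = 32448; ((PQ)R): 32×39 by 39×5 → 32×5, cost 32·39·5 = 6240; cumulative 38688. Total 38688.
Difference: |9230 − 38688| = 29458.

29458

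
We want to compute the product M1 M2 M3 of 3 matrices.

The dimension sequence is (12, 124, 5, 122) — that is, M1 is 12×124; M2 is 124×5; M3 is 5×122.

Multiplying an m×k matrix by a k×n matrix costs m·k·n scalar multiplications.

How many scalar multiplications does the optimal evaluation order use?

Order (M1 (M2 M3)): (M2 M3): 124×5 by 5×122 → 124×122, cost 124·5·122 = 75640; (M1 (M2 M3)): 12×124 by 124×122 → 12×122, cost 12·124·122 = 181536; cumulative 257176. Total 257176.
Order ((M1 M2) M3): (M1 M2): 12×124 by 124×5 → 12×5, cost 12·124·5 = 7440; ((M1 M2) M3): 12×5 by 5×122 → 12×122, cost 12·5·122 = 7320; cumulative 14760. Total 14760.
Minimum: 14760.

14760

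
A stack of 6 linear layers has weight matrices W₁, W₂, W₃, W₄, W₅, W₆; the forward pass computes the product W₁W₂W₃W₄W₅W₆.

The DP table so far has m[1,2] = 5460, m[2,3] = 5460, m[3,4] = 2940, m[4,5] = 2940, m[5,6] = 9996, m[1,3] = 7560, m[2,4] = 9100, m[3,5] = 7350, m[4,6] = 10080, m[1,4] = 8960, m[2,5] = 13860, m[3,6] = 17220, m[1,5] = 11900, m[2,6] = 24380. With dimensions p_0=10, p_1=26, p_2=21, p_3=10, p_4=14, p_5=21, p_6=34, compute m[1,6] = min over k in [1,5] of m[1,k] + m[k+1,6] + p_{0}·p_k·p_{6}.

m[1,6] = min over k∈[1,5] of m[1,k]+m[k+1,6]+p_{0}·p_k·p_{6}.
k=1: 0 + 24380 + 10·26·34 = 33220; k=2: 5460 + 17220 + 10·21·34 = 29820; k=3: 7560 + 10080 + 10·10·34 = 21040; k=4: 8960 + 9996 + 10·14·34 = 23716; k=5: 11900 + 0 + 10·21·34 = 19040.
Minimum: 19040 at k=5.

19040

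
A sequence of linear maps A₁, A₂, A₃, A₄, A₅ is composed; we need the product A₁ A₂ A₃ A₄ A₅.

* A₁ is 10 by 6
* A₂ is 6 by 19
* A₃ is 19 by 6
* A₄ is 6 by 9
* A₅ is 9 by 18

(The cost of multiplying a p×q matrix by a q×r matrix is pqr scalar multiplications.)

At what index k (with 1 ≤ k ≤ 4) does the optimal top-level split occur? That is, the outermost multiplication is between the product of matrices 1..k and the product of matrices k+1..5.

1

Adjacent pairs: A₁A₂ = 10·6·19 = 1140; A₂A₃ = 6·19·6 = 684; A₃A₄ = 19·6·9 = 1026; A₄A₅ = 6·9·18 = 972.
Length 3: A₁..A₃: k=1: 0+684+10·6·6=1044; k=2: 1140+0+10·19·6=2280 → min 1044 | A₂..A₄: k=2: 0+1026+6·19·9=2052; k=3: 684+0+6·6·9=1008 → min 1008 | A₃..A₅: k=3: 0+972+19·6·18=3024; k=4: 1026+0+19·9·18=4104 → min 3024.
Length 4: A₁..A₄: k=1: 0+1008+10·6·9=1548; k=2: 1140+1026+10·19·9=3876; k=3: 1044+0+10·6·9=1584 → min 1548 | A₂..A₅: k=2: 0+3024+6·19·18=5076; k=3: 684+972+6·6·18=2304; k=4: 1008+0+6·9·18=1980 → min 1980.
Top-level splits: k=1: (A₁..A₁)·(A₂..A₅) → 0+1980+10·6·18 = 3060; k=2: (A₁..A₂)·(A₃..A₅) → 1140+3024+10·19·18 = 7584; k=3: (A₁..A₃)·(A₄..A₅) → 1044+972+10·6·18 = 3096; k=4: (A₁..A₄)·(A₅..A₅) → 1548+0+10·9·18 = 3168.
Best split is after A₁, i.e. k = 1.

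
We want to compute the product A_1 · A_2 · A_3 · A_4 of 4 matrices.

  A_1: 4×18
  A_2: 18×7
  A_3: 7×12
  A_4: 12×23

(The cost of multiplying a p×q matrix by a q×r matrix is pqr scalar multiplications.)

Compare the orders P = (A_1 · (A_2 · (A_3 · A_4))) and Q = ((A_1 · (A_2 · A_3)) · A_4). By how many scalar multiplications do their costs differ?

3006

Order P = (A_1 · (A_2 · (A_3 · A_4))): (A_3 · A_4): 7×12 by 12×23 → 7×23, cost 7·12·23 = 1932; (A_2 · (A_3 · A_4)): 18×7 by 7×23 → 18×23, cost 18·7·23 = 2898; cumulative 4830; (A_1 · (A_2 · (A_3 · A_4))): 4×18 by 18×23 → 4×23, cost 4·18·23 = 1656; cumulative 6486. Total 6486.
Order Q = ((A_1 · (A_2 · A_3)) · A_4): (A_2 · A_3): 18×7 by 7×12 → 18×12, cost 18·7·12 = 1512; (A_1 · (A_2 · A_3)): 4×18 by 18×12 → 4×12, cost 4·18·12 = 864; cumulative 2376; ((A_1 · (A_2 · A_3)) · A_4): 4×12 by 12×23 → 4×23, cost 4·12·23 = 1104; cumulative 3480. Total 3480.
Difference: |6486 − 3480| = 3006.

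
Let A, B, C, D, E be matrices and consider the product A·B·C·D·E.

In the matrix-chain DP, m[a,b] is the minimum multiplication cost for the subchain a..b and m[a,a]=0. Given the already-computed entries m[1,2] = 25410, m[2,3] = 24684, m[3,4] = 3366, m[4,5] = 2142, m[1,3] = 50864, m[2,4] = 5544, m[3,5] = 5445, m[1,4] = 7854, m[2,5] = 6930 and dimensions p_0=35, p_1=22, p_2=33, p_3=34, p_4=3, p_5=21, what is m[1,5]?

10059

m[1,5] = min over k∈[1,4] of m[1,k]+m[k+1,5]+p_{0}·p_k·p_{5}.
k=1: 0 + 6930 + 35·22·21 = 23100; k=2: 25410 + 5445 + 35·33·21 = 55110; k=3: 50864 + 2142 + 35·34·21 = 77996; k=4: 7854 + 0 + 35·3·21 = 10059.
Minimum: 10059 at k=4.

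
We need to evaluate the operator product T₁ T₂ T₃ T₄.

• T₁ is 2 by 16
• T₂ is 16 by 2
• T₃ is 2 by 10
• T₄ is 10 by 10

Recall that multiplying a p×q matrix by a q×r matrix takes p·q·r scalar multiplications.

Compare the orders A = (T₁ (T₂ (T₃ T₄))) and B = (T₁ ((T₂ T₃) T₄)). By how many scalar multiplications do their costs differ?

Order A = (T₁ (T₂ (T₃ T₄))): (T₃ T₄): 2×10 by 10×10 → 2×10, cost 2·10·10 = 200; (T₂ (T₃ T₄)): 16×2 by 2×10 → 16×10, cost 16·2·10 = 320; cumulative 520; (T₁ (T₂ (T₃ T₄))): 2×16 by 16×10 → 2×10, cost 2·16·10 = 320; cumulative 840. Total 840.
Order B = (T₁ ((T₂ T₃) T₄)): (T₂ T₃): 16×2 by 2×10 → 16×10, cost 16·2·10 = 320; ((T₂ T₃) T₄): 16×10 by 10×10 → 16×10, cost 16·10·10 = 1600; cumulative 1920; (T₁ ((T₂ T₃) T₄)): 2×16 by 16×10 → 2×10, cost 2·16·10 = 320; cumulative 2240. Total 2240.
Difference: |840 − 2240| = 1400.

1400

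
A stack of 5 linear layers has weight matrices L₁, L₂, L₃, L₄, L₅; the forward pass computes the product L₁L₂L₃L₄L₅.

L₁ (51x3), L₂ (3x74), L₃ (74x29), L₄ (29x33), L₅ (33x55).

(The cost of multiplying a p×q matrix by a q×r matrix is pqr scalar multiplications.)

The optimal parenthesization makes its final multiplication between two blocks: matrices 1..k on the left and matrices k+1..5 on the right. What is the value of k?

Adjacent pairs: L₁L₂ = 51·3·74 = 11322; L₂L₃ = 3·74·29 = 6438; L₃L₄ = 74·29·33 = 70818; L₄L₅ = 29·33·55 = 52635.
Length 3: L₁..L₃: k=1: 0+6438+51·3·29=10875; k=2: 11322+0+51·74·29=120768 → min 10875 | L₂..L₄: k=2: 0+70818+3·74·33=78144; k=3: 6438+0+3·29·33=9309 → min 9309 | L₃..L₅: k=3: 0+52635+74·29·55=170665; k=4: 70818+0+74·33·55=205128 → min 170665.
Length 4: L₁..L₄: k=1: 0+9309+51·3·33=14358; k=2: 11322+70818+51·74·33=206682; k=3: 10875+0+51·29·33=59682 → min 14358 | L₂..L₅: k=2: 0+170665+3·74·55=182875; k=3: 6438+52635+3·29·55=63858; k=4: 9309+0+3·33·55=14754 → min 14754.
Top-level splits: k=1: (L₁..L₁)·(L₂..L₅) → 0+14754+51·3·55 = 23169; k=2: (L₁..L₂)·(L₃..L₅) → 11322+170665+51·74·55 = 389557; k=3: (L₁..L₃)·(L₄..L₅) → 10875+52635+51·29·55 = 144855; k=4: (L₁..L₄)·(L₅..L₅) → 14358+0+51·33·55 = 106923.
Best split is after L₁, i.e. k = 1.

1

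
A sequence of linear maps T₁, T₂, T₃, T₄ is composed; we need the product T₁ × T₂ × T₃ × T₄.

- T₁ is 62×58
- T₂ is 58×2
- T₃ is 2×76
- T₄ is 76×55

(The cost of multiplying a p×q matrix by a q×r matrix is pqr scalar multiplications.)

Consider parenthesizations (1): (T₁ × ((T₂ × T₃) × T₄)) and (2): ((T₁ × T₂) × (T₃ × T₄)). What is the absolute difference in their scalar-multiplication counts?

Order (1) = (T₁ × ((T₂ × T₃) × T₄)): (T₂ × T₃): 58×2 by 2×76 → 58×76, cost 58·2·76 = 8816; ((T₂ × T₃) × T₄): 58×76 by 76×55 → 58×55, cost 58·76·55 = 242440; cumulative 251256; (T₁ × ((T₂ × T₃) × T₄)): 62×58 by 58×55 → 62×55, cost 62·58·55 = 197780; cumulative 449036. Total 449036.
Order (2) = ((T₁ × T₂) × (T₃ × T₄)): (T₁ × T₂): 62×58 by 58×2 → 62×2, cost 62·58·2 = 7192; (T₃ × T₄): 2×76 by 76×55 → 2×55, cost 2·76·55 = 8360; ((T₁ × T₂) × (T₃ × T₄)): 62×2 by 2×55 → 62×55, cost 62·2·55 = 6820; cumulative 22372. Total 22372.
Difference: |449036 − 22372| = 426664.

426664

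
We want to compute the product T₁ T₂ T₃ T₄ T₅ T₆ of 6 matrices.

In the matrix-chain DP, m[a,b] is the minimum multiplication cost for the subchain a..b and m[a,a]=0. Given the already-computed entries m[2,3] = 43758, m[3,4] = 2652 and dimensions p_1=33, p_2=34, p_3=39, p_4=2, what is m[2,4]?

m[2,4] = min over k∈[2,3] of m[2,k]+m[k+1,4]+p_{1}·p_k·p_{4}.
k=2: 0 + 2652 + 33·34·2 = 4896; k=3: 43758 + 0 + 33·39·2 = 46332.
Minimum: 4896 at k=2.

4896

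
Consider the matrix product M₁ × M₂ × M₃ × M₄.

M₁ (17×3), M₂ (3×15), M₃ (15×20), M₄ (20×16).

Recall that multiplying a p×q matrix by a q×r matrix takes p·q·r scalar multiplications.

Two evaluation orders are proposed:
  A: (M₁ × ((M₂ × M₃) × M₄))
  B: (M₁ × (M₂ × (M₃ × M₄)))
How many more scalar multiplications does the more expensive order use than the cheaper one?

3660

Order A = (M₁ × ((M₂ × M₃) × M₄)): (M₂ × M₃): 3×15 by 15×20 → 3×20, cost 3·15·20 = 900; ((M₂ × M₃) × M₄): 3×20 by 20×16 → 3×16, cost 3·20·16 = 960; cumulative 1860; (M₁ × ((M₂ × M₃) × M₄)): 17×3 by 3×16 → 17×16, cost 17·3·16 = 816; cumulative 2676. Total 2676.
Order B = (M₁ × (M₂ × (M₃ × M₄))): (M₃ × M₄): 15×20 by 20×16 → 15×16, cost 15·20·16 = 4800; (M₂ × (M₃ × M₄)): 3×15 by 15×16 → 3×16, cost 3·15·16 = 720; cumulative 5520; (M₁ × (M₂ × (M₃ × M₄))): 17×3 by 3×16 → 17×16, cost 17·3·16 = 816; cumulative 6336. Total 6336.
Difference: |2676 − 6336| = 3660.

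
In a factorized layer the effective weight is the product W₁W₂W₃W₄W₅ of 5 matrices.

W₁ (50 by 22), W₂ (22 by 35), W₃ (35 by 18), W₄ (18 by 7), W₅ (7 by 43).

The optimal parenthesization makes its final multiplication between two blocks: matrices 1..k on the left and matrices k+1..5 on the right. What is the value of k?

Adjacent pairs: W₁W₂ = 50·22·35 = 38500; W₂W₃ = 22·35·18 = 13860; W₃W₄ = 35·18·7 = 4410; W₄W₅ = 18·7·43 = 5418.
Length 3: W₁..W₃: k=1: 0+13860+50·22·18=33660; k=2: 38500+0+50·35·18=70000 → min 33660 | W₂..W₄: k=2: 0+4410+22·35·7=9800; k=3: 13860+0+22·18·7=16632 → min 9800 | W₃..W₅: k=3: 0+5418+35·18·43=32508; k=4: 4410+0+35·7·43=14945 → min 14945.
Length 4: W₁..W₄: k=1: 0+9800+50·22·7=17500; k=2: 38500+4410+50·35·7=55160; k=3: 33660+0+50·18·7=39960 → min 17500 | W₂..W₅: k=2: 0+14945+22·35·43=48055; k=3: 13860+5418+22·18·43=36306; k=4: 9800+0+22·7·43=16422 → min 16422.
Top-level splits: k=1: (W₁..W₁)·(W₂..W₅) → 0+16422+50·22·43 = 63722; k=2: (W₁..W₂)·(W₃..W₅) → 38500+14945+50·35·43 = 128695; k=3: (W₁..W₃)·(W₄..W₅) → 33660+5418+50·18·43 = 77778; k=4: (W₁..W₄)·(W₅..W₅) → 17500+0+50·7·43 = 32550.
Best split is after W₄, i.e. k = 4.

4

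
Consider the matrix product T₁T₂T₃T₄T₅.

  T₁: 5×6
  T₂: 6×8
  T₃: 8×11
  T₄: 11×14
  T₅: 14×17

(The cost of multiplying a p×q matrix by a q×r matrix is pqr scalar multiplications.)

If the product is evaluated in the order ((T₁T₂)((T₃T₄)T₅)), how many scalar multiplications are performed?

4056

(T₁T₂): 5×6 by 6×8 → 5×8, cost 5·6·8 = 240
(T₃T₄): 8×11 by 11×14 → 8×14, cost 8·11·14 = 1232
((T₃T₄)T₅): 8×14 by 14×17 → 8×17, cost 8·14·17 = 1904; cumulative 3136
((T₁T₂)((T₃T₄)T₅)): 5×8 by 8×17 → 5×17, cost 5·8·17 = 680; cumulative 4056
Total: 4056 scalar multiplications.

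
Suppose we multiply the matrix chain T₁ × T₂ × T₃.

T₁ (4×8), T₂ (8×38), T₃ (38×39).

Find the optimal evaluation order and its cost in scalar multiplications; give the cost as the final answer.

7144

(T₁ × (T₂ × T₃)): cost 13104.
((T₁ × T₂) × T₃): cost 7144.
Optimal: ((T₁ × T₂) × T₃) with cost 7144.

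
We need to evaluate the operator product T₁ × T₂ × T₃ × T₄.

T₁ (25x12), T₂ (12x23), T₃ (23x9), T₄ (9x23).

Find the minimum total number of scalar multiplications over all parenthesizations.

10359

Adjacent pairs: T₁T₂ = 25·12·23 = 6900; T₂T₃ = 12·23·9 = 2484; T₃T₄ = 23·9·23 = 4761.
Length 3: T₁..T₃: k=1: 0+2484+25·12·9=5184; k=2: 6900+0+25·23·9=12075 → min 5184 | T₂..T₄: k=2: 0+4761+12·23·23=11109; k=3: 2484+0+12·9·23=4968 → min 4968.
Length 4: T₁..T₄: k=1: 0+4968+25·12·23=11868; k=2: 6900+4761+25·23·23=24886; k=3: 5184+0+25·9·23=10359 → min 10359.
Optimal order: ((T₁ × (T₂ × T₃)) × T₄) with cost 10359.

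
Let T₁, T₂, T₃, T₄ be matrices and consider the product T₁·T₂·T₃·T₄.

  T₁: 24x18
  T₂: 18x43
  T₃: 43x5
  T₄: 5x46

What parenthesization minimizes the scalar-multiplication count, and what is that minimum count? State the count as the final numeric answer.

11550

Adjacent pairs: T₁T₂ = 24·18·43 = 18576; T₂T₃ = 18·43·5 = 3870; T₃T₄ = 43·5·46 = 9890.
Length 3: T₁..T₃: k=1: 0+3870+24·18·5=6030; k=2: 18576+0+24·43·5=23736 → min 6030 | T₂..T₄: k=2: 0+9890+18·43·46=45494; k=3: 3870+0+18·5·46=8010 → min 8010.
Length 4: T₁..T₄: k=1: 0+8010+24·18·46=27882; k=2: 18576+9890+24·43·46=75938; k=3: 6030+0+24·5·46=11550 → min 11550.
Optimal parenthesization: ((T₁·(T₂·T₃))·T₄) with cost 11550.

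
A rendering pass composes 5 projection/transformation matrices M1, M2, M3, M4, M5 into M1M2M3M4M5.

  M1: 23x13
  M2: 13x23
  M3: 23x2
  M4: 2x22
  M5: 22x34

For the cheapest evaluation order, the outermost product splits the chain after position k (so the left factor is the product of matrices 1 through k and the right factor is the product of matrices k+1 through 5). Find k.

Adjacent pairs: M1M2 = 23·13·23 = 6877; M2M3 = 13·23·2 = 598; M3M4 = 23·2·22 = 1012; M4M5 = 2·22·34 = 1496.
Length 3: M1..M3: k=1: 0+598+23·13·2=1196; k=2: 6877+0+23·23·2=7935 → min 1196 | M2..M4: k=2: 0+1012+13·23·22=7590; k=3: 598+0+13·2·22=1170 → min 1170 | M3..M5: k=3: 0+1496+23·2·34=3060; k=4: 1012+0+23·22·34=18216 → min 3060.
Length 4: M1..M4: k=1: 0+1170+23·13·22=7748; k=2: 6877+1012+23·23·22=19527; k=3: 1196+0+23·2·22=2208 → min 2208 | M2..M5: k=2: 0+3060+13·23·34=13226; k=3: 598+1496+13·2·34=2978; k=4: 1170+0+13·22·34=10894 → min 2978.
Top-level splits: k=1: (M1..M1)·(M2..M5) → 0+2978+23·13·34 = 13144; k=2: (M1..M2)·(M3..M5) → 6877+3060+23·23·34 = 27923; k=3: (M1..M3)·(M4..M5) → 1196+1496+23·2·34 = 4256; k=4: (M1..M4)·(M5..M5) → 2208+0+23·22·34 = 19412.
Best split is after M3, i.e. k = 3.

3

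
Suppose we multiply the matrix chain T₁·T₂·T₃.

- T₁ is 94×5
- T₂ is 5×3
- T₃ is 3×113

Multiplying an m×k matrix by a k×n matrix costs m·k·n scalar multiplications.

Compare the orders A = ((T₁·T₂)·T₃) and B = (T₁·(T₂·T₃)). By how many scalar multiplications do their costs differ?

21529

Order A = ((T₁·T₂)·T₃): (T₁·T₂): 94×5 by 5×3 → 94×3, cost 94·5·3 = 1410; ((T₁·T₂)·T₃): 94×3 by 3×113 → 94×113, cost 94·3·113 = 31866; cumulative 33276. Total 33276.
Order B = (T₁·(T₂·T₃)): (T₂·T₃): 5×3 by 3×113 → 5×113, cost 5·3·113 = 1695; (T₁·(T₂·T₃)): 94×5 by 5×113 → 94×113, cost 94·5·113 = 53110; cumulative 54805. Total 54805.
Difference: |33276 − 54805| = 21529.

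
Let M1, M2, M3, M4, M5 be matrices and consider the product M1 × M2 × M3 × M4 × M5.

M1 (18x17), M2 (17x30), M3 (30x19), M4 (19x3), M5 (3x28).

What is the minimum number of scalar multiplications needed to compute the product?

Adjacent pairs: M1M2 = 18·17·30 = 9180; M2M3 = 17·30·19 = 9690; M3M4 = 30·19·3 = 1710; M4M5 = 19·3·28 = 1596.
Length 3: M1..M3: k=1: 0+9690+18·17·19=15504; k=2: 9180+0+18·30·19=19440 → min 15504 | M2..M4: k=2: 0+1710+17·30·3=3240; k=3: 9690+0+17·19·3=10659 → min 3240 | M3..M5: k=3: 0+1596+30·19·28=17556; k=4: 1710+0+30·3·28=4230 → min 4230.
Length 4: M1..M4: k=1: 0+3240+18·17·3=4158; k=2: 9180+1710+18·30·3=12510; k=3: 15504+0+18·19·3=16530 → min 4158 | M2..M5: k=2: 0+4230+17·30·28=18510; k=3: 9690+1596+17·19·28=20330; k=4: 3240+0+17·3·28=4668 → min 4668.
Length 5: M1..M5: k=1: 0+4668+18·17·28=13236; k=2: 9180+4230+18·30·28=28530; k=3: 15504+1596+18·19·28=26676; k=4: 4158+0+18·3·28=5670 → min 5670.
Optimal order: ((M1 × (M2 × (M3 × M4))) × M5) with cost 5670.

5670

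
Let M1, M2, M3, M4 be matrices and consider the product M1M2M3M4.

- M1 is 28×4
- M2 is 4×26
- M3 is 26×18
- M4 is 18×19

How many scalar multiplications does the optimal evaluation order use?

5368

Adjacent pairs: M1M2 = 28·4·26 = 2912; M2M3 = 4·26·18 = 1872; M3M4 = 26·18·19 = 8892.
Length 3: M1..M3: k=1: 0+1872+28·4·18=3888; k=2: 2912+0+28·26·18=16016 → min 3888 | M2..M4: k=2: 0+8892+4·26·19=10868; k=3: 1872+0+4·18·19=3240 → min 3240.
Length 4: M1..M4: k=1: 0+3240+28·4·19=5368; k=2: 2912+8892+28·26·19=25636; k=3: 3888+0+28·18·19=13464 → min 5368.
Optimal order: (M1((M2M3)M4)) with cost 5368.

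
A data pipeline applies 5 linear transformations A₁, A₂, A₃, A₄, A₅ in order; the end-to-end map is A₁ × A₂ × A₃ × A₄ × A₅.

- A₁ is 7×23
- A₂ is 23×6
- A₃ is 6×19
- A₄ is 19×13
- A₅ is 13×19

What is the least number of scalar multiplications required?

4723

Adjacent pairs: A₁A₂ = 7·23·6 = 966; A₂A₃ = 23·6·19 = 2622; A₃A₄ = 6·19·13 = 1482; A₄A₅ = 19·13·19 = 4693.
Length 3: A₁..A₃: k=1: 0+2622+7·23·19=5681; k=2: 966+0+7·6·19=1764 → min 1764 | A₂..A₄: k=2: 0+1482+23·6·13=3276; k=3: 2622+0+23·19·13=8303 → min 3276 | A₃..A₅: k=3: 0+4693+6·19·19=6859; k=4: 1482+0+6·13·19=2964 → min 2964.
Length 4: A₁..A₄: k=1: 0+3276+7·23·13=5369; k=2: 966+1482+7·6·13=2994; k=3: 1764+0+7·19·13=3493 → min 2994 | A₂..A₅: k=2: 0+2964+23·6·19=5586; k=3: 2622+4693+23·19·19=15618; k=4: 3276+0+23·13·19=8957 → min 5586.
Length 5: A₁..A₅: k=1: 0+5586+7·23·19=8645; k=2: 966+2964+7·6·19=4728; k=3: 1764+4693+7·19·19=8984; k=4: 2994+0+7·13·19=4723 → min 4723.
Optimal order: (((A₁ × A₂) × (A₃ × A₄)) × A₅) with cost 4723.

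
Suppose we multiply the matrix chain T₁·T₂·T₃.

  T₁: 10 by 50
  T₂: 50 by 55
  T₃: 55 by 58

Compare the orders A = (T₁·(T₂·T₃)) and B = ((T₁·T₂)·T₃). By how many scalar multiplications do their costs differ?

129100

Order A = (T₁·(T₂·T₃)): (T₂·T₃): 50×55 by 55×58 → 50×58, cost 50·55·58 = 159500; (T₁·(T₂·T₃)): 10×50 by 50×58 → 10×58, cost 10·50·58 = 29000; cumulative 188500. Total 188500.
Order B = ((T₁·T₂)·T₃): (T₁·T₂): 10×50 by 50×55 → 10×55, cost 10·50·55 = 27500; ((T₁·T₂)·T₃): 10×55 by 55×58 → 10×58, cost 10·55·58 = 31900; cumulative 59400. Total 59400.
Difference: |188500 − 59400| = 129100.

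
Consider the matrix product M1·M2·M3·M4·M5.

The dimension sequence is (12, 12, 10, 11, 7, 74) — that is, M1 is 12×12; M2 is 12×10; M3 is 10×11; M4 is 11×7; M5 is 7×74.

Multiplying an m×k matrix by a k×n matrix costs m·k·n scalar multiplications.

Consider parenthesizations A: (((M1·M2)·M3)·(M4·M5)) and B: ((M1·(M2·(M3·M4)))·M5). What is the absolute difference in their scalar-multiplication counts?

9392

Order A = (((M1·M2)·M3)·(M4·M5)): (M1·M2): 12×12 by 12×10 → 12×10, cost 12·12·10 = 1440; ((M1·M2)·M3): 12×10 by 10×11 → 12×11, cost 12·10·11 = 1320; cumulative 2760; (M4·M5): 11×7 by 7×74 → 11×74, cost 11·7·74 = 5698; (((M1·M2)·M3)·(M4·M5)): 12×11 by 11×74 → 12×74, cost 12·11·74 = 9768; cumulative 18226. Total 18226.
Order B = ((M1·(M2·(M3·M4)))·M5): (M3·M4): 10×11 by 11×7 → 10×7, cost 10·11·7 = 770; (M2·(M3·M4)): 12×10 by 10×7 → 12×7, cost 12·10·7 = 840; cumulative 1610; (M1·(M2·(M3·M4))): 12×12 by 12×7 → 12×7, cost 12·12·7 = 1008; cumulative 2618; ((M1·(M2·(M3·M4)))·M5): 12×7 by 7×74 → 12×74, cost 12·7·74 = 6216; cumulative 8834. Total 8834.
Difference: |18226 − 8834| = 9392.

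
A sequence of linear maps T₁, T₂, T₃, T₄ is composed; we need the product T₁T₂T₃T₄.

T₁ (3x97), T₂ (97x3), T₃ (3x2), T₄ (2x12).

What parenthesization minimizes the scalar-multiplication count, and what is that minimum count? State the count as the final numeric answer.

963

Adjacent pairs: T₁T₂ = 3·97·3 = 873; T₂T₃ = 97·3·2 = 582; T₃T₄ = 3·2·12 = 72.
Length 3: T₁..T₃: k=1: 0+582+3·97·2=1164; k=2: 873+0+3·3·2=891 → min 891 | T₂..T₄: k=2: 0+72+97·3·12=3564; k=3: 582+0+97·2·12=2910 → min 2910.
Length 4: T₁..T₄: k=1: 0+2910+3·97·12=6402; k=2: 873+72+3·3·12=1053; k=3: 891+0+3·2·12=963 → min 963.
Optimal parenthesization: (((T₁T₂)T₃)T₄) with cost 963.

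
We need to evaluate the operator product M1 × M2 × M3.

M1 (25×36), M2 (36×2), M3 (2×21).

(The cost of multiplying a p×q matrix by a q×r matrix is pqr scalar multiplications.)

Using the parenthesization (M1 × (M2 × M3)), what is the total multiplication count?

20412

(M2 × M3): 36×2 by 2×21 → 36×21, cost 36·2·21 = 1512
(M1 × (M2 × M3)): 25×36 by 36×21 → 25×21, cost 25·36·21 = 18900; cumulative 20412
Total: 20412 scalar multiplications.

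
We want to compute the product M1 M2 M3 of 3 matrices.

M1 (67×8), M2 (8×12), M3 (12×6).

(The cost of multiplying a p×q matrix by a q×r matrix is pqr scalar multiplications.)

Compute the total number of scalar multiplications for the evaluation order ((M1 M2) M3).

(M1 M2): 67×8 by 8×12 → 67×12, cost 67·8·12 = 6432
((M1 M2) M3): 67×12 by 12×6 → 67×6, cost 67·12·6 = 4824; cumulative 11256
Total: 11256 scalar multiplications.

11256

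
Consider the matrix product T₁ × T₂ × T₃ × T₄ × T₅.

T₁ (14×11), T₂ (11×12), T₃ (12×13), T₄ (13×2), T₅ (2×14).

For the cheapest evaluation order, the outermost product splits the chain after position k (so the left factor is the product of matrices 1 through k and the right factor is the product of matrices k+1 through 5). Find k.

Adjacent pairs: T₁T₂ = 14·11·12 = 1848; T₂T₃ = 11·12·13 = 1716; T₃T₄ = 12·13·2 = 312; T₄T₅ = 13·2·14 = 364.
Length 3: T₁..T₃: k=1: 0+1716+14·11·13=3718; k=2: 1848+0+14·12·13=4032 → min 3718 | T₂..T₄: k=2: 0+312+11·12·2=576; k=3: 1716+0+11·13·2=2002 → min 576 | T₃..T₅: k=3: 0+364+12·13·14=2548; k=4: 312+0+12·2·14=648 → min 648.
Length 4: T₁..T₄: k=1: 0+576+14·11·2=884; k=2: 1848+312+14·12·2=2496; k=3: 3718+0+14·13·2=4082 → min 884 | T₂..T₅: k=2: 0+648+11·12·14=2496; k=3: 1716+364+11·13·14=4082; k=4: 576+0+11·2·14=884 → min 884.
Top-level splits: k=1: (T₁..T₁)·(T₂..T₅) → 0+884+14·11·14 = 3040; k=2: (T₁..T₂)·(T₃..T₅) → 1848+648+14·12·14 = 4848; k=3: (T₁..T₃)·(T₄..T₅) → 3718+364+14·13·14 = 6630; k=4: (T₁..T₄)·(T₅..T₅) → 884+0+14·2·14 = 1276.
Best split is after T₄, i.e. k = 4.

4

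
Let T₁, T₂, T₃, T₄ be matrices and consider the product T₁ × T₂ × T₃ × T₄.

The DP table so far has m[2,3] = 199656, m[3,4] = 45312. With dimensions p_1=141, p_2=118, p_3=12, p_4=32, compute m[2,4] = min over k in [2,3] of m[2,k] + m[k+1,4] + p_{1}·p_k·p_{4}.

m[2,4] = min over k∈[2,3] of m[2,k]+m[k+1,4]+p_{1}·p_k·p_{4}.
k=2: 0 + 45312 + 141·118·32 = 577728; k=3: 199656 + 0 + 141·12·32 = 253800.
Minimum: 253800 at k=3.

253800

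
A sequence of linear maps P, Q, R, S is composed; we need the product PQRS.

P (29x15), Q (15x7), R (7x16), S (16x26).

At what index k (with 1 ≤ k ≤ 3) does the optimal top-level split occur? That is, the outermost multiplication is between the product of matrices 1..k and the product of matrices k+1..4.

2

Adjacent pairs: PQ = 29·15·7 = 3045; QR = 15·7·16 = 1680; RS = 7·16·26 = 2912.
Length 3: P..R: k=1: 0+1680+29·15·16=8640; k=2: 3045+0+29·7·16=6293 → min 6293 | Q..S: k=2: 0+2912+15·7·26=5642; k=3: 1680+0+15·16·26=7920 → min 5642.
Top-level splits: k=1: (P..P)·(Q..S) → 0+5642+29·15·26 = 16952; k=2: (P..Q)·(R..S) → 3045+2912+29·7·26 = 11235; k=3: (P..R)·(S..S) → 6293+0+29·16·26 = 18357.
Best split is after Q, i.e. k = 2.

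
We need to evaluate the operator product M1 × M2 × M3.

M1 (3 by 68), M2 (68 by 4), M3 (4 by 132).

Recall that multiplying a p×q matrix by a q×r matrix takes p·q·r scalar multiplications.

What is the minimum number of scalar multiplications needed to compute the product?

Order (M1 × (M2 × M3)): (M2 × M3): 68×4 by 4×132 → 68×132, cost 68·4·132 = 35904; (M1 × (M2 × M3)): 3×68 by 68×132 → 3×132, cost 3·68·132 = 26928; cumulative 62832. Total 62832.
Order ((M1 × M2) × M3): (M1 × M2): 3×68 by 68×4 → 3×4, cost 3·68·4 = 816; ((M1 × M2) × M3): 3×4 by 4×132 → 3×132, cost 3·4·132 = 1584; cumulative 2400. Total 2400.
Minimum: 2400.

2400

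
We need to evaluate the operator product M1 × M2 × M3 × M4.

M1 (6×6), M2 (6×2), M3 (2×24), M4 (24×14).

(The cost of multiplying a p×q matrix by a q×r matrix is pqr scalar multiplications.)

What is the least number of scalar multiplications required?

Adjacent pairs: M1M2 = 6·6·2 = 72; M2M3 = 6·2·24 = 288; M3M4 = 2·24·14 = 672.
Length 3: M1..M3: k=1: 0+288+6·6·24=1152; k=2: 72+0+6·2·24=360 → min 360 | M2..M4: k=2: 0+672+6·2·14=840; k=3: 288+0+6·24·14=2304 → min 840.
Length 4: M1..M4: k=1: 0+840+6·6·14=1344; k=2: 72+672+6·2·14=912; k=3: 360+0+6·24·14=2376 → min 912.
Optimal order: ((M1 × M2) × (M3 × M4)) with cost 912.

912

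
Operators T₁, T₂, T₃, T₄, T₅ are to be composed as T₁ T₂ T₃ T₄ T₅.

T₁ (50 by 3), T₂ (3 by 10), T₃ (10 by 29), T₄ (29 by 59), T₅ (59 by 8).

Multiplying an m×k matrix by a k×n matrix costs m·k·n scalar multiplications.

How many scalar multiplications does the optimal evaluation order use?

Adjacent pairs: T₁T₂ = 50·3·10 = 1500; T₂T₃ = 3·10·29 = 870; T₃T₄ = 10·29·59 = 17110; T₄T₅ = 29·59·8 = 13688.
Length 3: T₁..T₃: k=1: 0+870+50·3·29=5220; k=2: 1500+0+50·10·29=16000 → min 5220 | T₂..T₄: k=2: 0+17110+3·10·59=18880; k=3: 870+0+3·29·59=6003 → min 6003 | T₃..T₅: k=3: 0+13688+10·29·8=16008; k=4: 17110+0+10·59·8=21830 → min 16008.
Length 4: T₁..T₄: k=1: 0+6003+50·3·59=14853; k=2: 1500+17110+50·10·59=48110; k=3: 5220+0+50·29·59=90770 → min 14853 | T₂..T₅: k=2: 0+16008+3·10·8=16248; k=3: 870+13688+3·29·8=15254; k=4: 6003+0+3·59·8=7419 → min 7419.
Length 5: T₁..T₅: k=1: 0+7419+50·3·8=8619; k=2: 1500+16008+50·10·8=21508; k=3: 5220+13688+50·29·8=30508; k=4: 14853+0+50·59·8=38453 → min 8619.
Optimal order: (T₁ (((T₂ T₃) T₄) T₅)) with cost 8619.

8619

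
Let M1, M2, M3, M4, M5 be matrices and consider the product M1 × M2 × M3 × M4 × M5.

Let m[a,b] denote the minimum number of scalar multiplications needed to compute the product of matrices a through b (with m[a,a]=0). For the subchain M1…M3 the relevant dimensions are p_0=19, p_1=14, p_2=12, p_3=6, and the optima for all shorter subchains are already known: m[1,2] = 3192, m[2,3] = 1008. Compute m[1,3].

2604

m[1,3] = min over k∈[1,2] of m[1,k]+m[k+1,3]+p_{0}·p_k·p_{3}.
k=1: 0 + 1008 + 19·14·6 = 2604; k=2: 3192 + 0 + 19·12·6 = 4560.
Minimum: 2604 at k=1.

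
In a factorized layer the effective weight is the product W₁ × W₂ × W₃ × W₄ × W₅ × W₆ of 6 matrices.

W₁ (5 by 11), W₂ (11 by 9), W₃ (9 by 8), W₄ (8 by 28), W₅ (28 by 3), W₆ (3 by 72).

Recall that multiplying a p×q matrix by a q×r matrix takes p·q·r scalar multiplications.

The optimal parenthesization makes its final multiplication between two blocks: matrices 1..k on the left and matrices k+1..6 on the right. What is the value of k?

5

Adjacent pairs: W₁W₂ = 5·11·9 = 495; W₂W₃ = 11·9·8 = 792; W₃W₄ = 9·8·28 = 2016; W₄W₅ = 8·28·3 = 672; W₅W₆ = 28·3·72 = 6048.
Length 3: W₁..W₃: k=1: 0+792+5·11·8=1232; k=2: 495+0+5·9·8=855 → min 855 | W₂..W₄: k=2: 0+2016+11·9·28=4788; k=3: 792+0+11·8·28=3256 → min 3256 | W₃..W₅: k=3: 0+672+9·8·3=888; k=4: 2016+0+9·28·3=2772 → min 888 | W₄..W₆: k=4: 0+6048+8·28·72=22176; k=5: 672+0+8·3·72=2400 → min 2400.
Length 4: W₁..W₄: k=1: 0+3256+5·11·28=4796; k=2: 495+2016+5·9·28=3771; k=3: 855+0+5·8·28=1975 → min 1975 | W₂..W₅: k=2: 0+888+11·9·3=1185; k=3: 792+672+11·8·3=1728; k=4: 3256+0+11·28·3=4180 → min 1185 | W₃..W₆: k=3: 0+2400+9·8·72=7584; k=4: 2016+6048+9·28·72=26208; k=5: 888+0+9·3·72=2832 → min 2832.
Length 5: W₁..W₅: k=1: 0+1185+5·11·3=1350; k=2: 495+888+5·9·3=1518; k=3: 855+672+5·8·3=1647; k=4: 1975+0+5·28·3=2395 → min 1350 | W₂..W₆: k=2: 0+2832+11·9·72=9960; k=3: 792+2400+11·8·72=9528; k=4: 3256+6048+11·28·72=31480; k=5: 1185+0+11·3·72=3561 → min 3561.
Top-level splits: k=1: (W₁..W₁)·(W₂..W₆) → 0+3561+5·11·72 = 7521; k=2: (W₁..W₂)·(W₃..W₆) → 495+2832+5·9·72 = 6567; k=3: (W₁..W₃)·(W₄..W₆) → 855+2400+5·8·72 = 6135; k=4: (W₁..W₄)·(W₅..W₆) → 1975+6048+5·28·72 = 18103; k=5: (W₁..W₅)·(W₆..W₆) → 1350+0+5·3·72 = 2430.
Best split is after W₅, i.e. k = 5.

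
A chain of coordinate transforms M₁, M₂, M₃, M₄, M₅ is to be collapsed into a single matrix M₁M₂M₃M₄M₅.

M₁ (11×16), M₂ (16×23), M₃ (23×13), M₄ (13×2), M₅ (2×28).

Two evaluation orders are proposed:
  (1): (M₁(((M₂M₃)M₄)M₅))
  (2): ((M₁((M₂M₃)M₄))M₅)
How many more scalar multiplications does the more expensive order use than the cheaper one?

4856

Order (1) = (M₁(((M₂M₃)M₄)M₅)): (M₂M₃): 16×23 by 23×13 → 16×13, cost 16·23·13 = 4784; ((M₂M₃)M₄): 16×13 by 13×2 → 16×2, cost 16·13·2 = 416; cumulative 5200; (((M₂M₃)M₄)M₅): 16×2 by 2×28 → 16×28, cost 16·2·28 = 896; cumulative 6096; (M₁(((M₂M₃)M₄)M₅)): 11×16 by 16×28 → 11×28, cost 11·16·28 = 4928; cumulative 11024. Total 11024.
Order (2) = ((M₁((M₂M₃)M₄))M₅): (M₂M₃): 16×23 by 23×13 → 16×13, cost 16·23·13 = 4784; ((M₂M₃)M₄): 16×13 by 13×2 → 16×2, cost 16·13·2 = 416; cumulative 5200; (M₁((M₂M₃)M₄)): 11×16 by 16×2 → 11×2, cost 11·16·2 = 352; cumulative 5552; ((M₁((M₂M₃)M₄))M₅): 11×2 by 2×28 → 11×28, cost 11·2·28 = 616; cumulative 6168. Total 6168.
Difference: |11024 − 6168| = 4856.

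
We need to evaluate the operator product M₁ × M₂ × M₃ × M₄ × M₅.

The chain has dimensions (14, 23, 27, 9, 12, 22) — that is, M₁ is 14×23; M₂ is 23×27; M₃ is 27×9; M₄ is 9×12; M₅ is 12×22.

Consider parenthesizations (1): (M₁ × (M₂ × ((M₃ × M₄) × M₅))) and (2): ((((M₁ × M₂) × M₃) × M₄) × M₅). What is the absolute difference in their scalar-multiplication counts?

Order (1) = (M₁ × (M₂ × ((M₃ × M₄) × M₅))): (M₃ × M₄): 27×9 by 9×12 → 27×12, cost 27·9·12 = 2916; ((M₃ × M₄) × M₅): 27×12 by 12×22 → 27×22, cost 27·12·22 = 7128; cumulative 10044; (M₂ × ((M₃ × M₄) × M₅)): 23×27 by 27×22 → 23×22, cost 23·27·22 = 13662; cumulative 23706; (M₁ × (M₂ × ((M₃ × M₄) × M₅))): 14×23 by 23×22 → 14×22, cost 14·23·22 = 7084; cumulative 30790. Total 30790.
Order (2) = ((((M₁ × M₂) × M₃) × M₄) × M₅): (M₁ × M₂): 14×23 by 23×27 → 14×27, cost 14·23·27 = 8694; ((M₁ × M₂) × M₃): 14×27 by 27×9 → 14×9, cost 14·27·9 = 3402; cumulative 12096; (((M₁ × M₂) × M₃) × M₄): 14×9 by 9×12 → 14×12, cost 14·9·12 = 1512; cumulative 13608; ((((M₁ × M₂) × M₃) × M₄) × M₅): 14×12 by 12×22 → 14×22, cost 14·12·22 = 3696; cumulative 17304. Total 17304.
Difference: |30790 − 17304| = 13486.

13486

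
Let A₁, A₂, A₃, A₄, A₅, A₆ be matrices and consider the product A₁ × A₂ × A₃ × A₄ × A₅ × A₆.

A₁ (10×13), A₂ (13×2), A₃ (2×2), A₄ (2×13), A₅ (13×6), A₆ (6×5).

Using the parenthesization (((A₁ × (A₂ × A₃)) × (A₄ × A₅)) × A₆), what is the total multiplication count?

(A₂ × A₃): 13×2 by 2×2 → 13×2, cost 13·2·2 = 52
(A₁ × (A₂ × A₃)): 10×13 by 13×2 → 10×2, cost 10·13·2 = 260; cumulative 312
(A₄ × A₅): 2×13 by 13×6 → 2×6, cost 2·13·6 = 156
((A₁ × (A₂ × A₃)) × (A₄ × A₅)): 10×2 by 2×6 → 10×6, cost 10·2·6 = 120; cumulative 588
(((A₁ × (A₂ × A₃)) × (A₄ × A₅)) × A₆): 10×6 by 6×5 → 10×5, cost 10·6·5 = 300; cumulative 888
Total: 888 scalar multiplications.

888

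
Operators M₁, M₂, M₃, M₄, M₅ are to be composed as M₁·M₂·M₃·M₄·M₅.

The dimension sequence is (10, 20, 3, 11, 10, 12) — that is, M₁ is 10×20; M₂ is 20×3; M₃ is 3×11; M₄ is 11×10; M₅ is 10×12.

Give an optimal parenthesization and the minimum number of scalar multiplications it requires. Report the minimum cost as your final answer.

1650

Adjacent pairs: M₁M₂ = 10·20·3 = 600; M₂M₃ = 20·3·11 = 660; M₃M₄ = 3·11·10 = 330; M₄M₅ = 11·10·12 = 1320.
Length 3: M₁..M₃: k=1: 0+660+10·20·11=2860; k=2: 600+0+10·3·11=930 → min 930 | M₂..M₄: k=2: 0+330+20·3·10=930; k=3: 660+0+20·11·10=2860 → min 930 | M₃..M₅: k=3: 0+1320+3·11·12=1716; k=4: 330+0+3·10·12=690 → min 690.
Length 4: M₁..M₄: k=1: 0+930+10·20·10=2930; k=2: 600+330+10·3·10=1230; k=3: 930+0+10·11·10=2030 → min 1230 | M₂..M₅: k=2: 0+690+20·3·12=1410; k=3: 660+1320+20·11·12=4620; k=4: 930+0+20·10·12=3330 → min 1410.
Length 5: M₁..M₅: k=1: 0+1410+10·20·12=3810; k=2: 600+690+10·3·12=1650; k=3: 930+1320+10·11·12=3570; k=4: 1230+0+10·10·12=2430 → min 1650.
Optimal parenthesization: ((M₁·M₂)·((M₃·M₄)·M₅)) with cost 1650.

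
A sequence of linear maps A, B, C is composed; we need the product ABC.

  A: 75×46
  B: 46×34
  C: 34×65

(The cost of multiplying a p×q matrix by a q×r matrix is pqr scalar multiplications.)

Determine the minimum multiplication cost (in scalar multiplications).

283050

Order (A(BC)): (BC): 46×34 by 34×65 → 46×65, cost 46·34·65 = 101660; (A(BC)): 75×46 by 46×65 → 75×65, cost 75·46·65 = 224250; cumulative 325910. Total 325910.
Order ((AB)C): (AB): 75×46 by 46×34 → 75×34, cost 75·46·34 = 117300; ((AB)C): 75×34 by 34×65 → 75×65, cost 75·34·65 = 165750; cumulative 283050. Total 283050.
Minimum: 283050.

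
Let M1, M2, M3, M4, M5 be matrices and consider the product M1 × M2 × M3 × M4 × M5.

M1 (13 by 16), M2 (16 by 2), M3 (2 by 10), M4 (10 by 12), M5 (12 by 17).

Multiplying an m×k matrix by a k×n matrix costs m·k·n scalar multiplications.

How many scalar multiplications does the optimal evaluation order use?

Adjacent pairs: M1M2 = 13·16·2 = 416; M2M3 = 16·2·10 = 320; M3M4 = 2·10·12 = 240; M4M5 = 10·12·17 = 2040.
Length 3: M1..M3: k=1: 0+320+13·16·10=2400; k=2: 416+0+13·2·10=676 → min 676 | M2..M4: k=2: 0+240+16·2·12=624; k=3: 320+0+16·10·12=2240 → min 624 | M3..M5: k=3: 0+2040+2·10·17=2380; k=4: 240+0+2·12·17=648 → min 648.
Length 4: M1..M4: k=1: 0+624+13·16·12=3120; k=2: 416+240+13·2·12=968; k=3: 676+0+13·10·12=2236 → min 968 | M2..M5: k=2: 0+648+16·2·17=1192; k=3: 320+2040+16·10·17=5080; k=4: 624+0+16·12·17=3888 → min 1192.
Length 5: M1..M5: k=1: 0+1192+13·16·17=4728; k=2: 416+648+13·2·17=1506; k=3: 676+2040+13·10·17=4926; k=4: 968+0+13·12·17=3620 → min 1506.
Optimal order: ((M1 × M2) × ((M3 × M4) × M5)) with cost 1506.

1506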